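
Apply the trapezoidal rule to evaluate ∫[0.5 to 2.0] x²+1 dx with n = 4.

f(x) = x²+1
a = 0.5, b = 2.0, n = 4
h = (b - a)/n = 0.375000

Trapezoidal rule: (h/2)[f(x₀) + 2f(x₁) + 2f(x₂) + ... + f(xₙ)]

x_0 = 0.5000, f(x_0) = 1.250000, coefficient = 1
x_1 = 0.8750, f(x_1) = 1.765625, coefficient = 2
x_2 = 1.2500, f(x_2) = 2.562500, coefficient = 2
x_3 = 1.6250, f(x_3) = 3.640625, coefficient = 2
x_4 = 2.0000, f(x_4) = 5.000000, coefficient = 1

I ≈ (0.375000/2) × 22.187500 = 4.160156
Exact value: 4.125000
Error: 0.035156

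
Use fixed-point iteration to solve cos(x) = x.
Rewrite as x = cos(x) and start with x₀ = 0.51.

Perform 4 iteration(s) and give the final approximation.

Equation: cos(x) = x
Fixed-point form: x = cos(x)
x₀ = 0.51

x_1 = g(0.510000) = 0.872745
x_2 = g(0.872745) = 0.642726
x_3 = g(0.642726) = 0.800465
x_4 = g(0.800465) = 0.696373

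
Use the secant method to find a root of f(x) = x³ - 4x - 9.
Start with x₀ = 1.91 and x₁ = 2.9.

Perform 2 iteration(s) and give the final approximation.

f(x) = x³ - 4x - 9
x₀ = 1.91, x₁ = 2.9

Secant formula: x_{n+1} = x_n - f(x_n)(x_n - x_{n-1})/(f(x_n) - f(x_{n-1}))

Iteration 1:
  f(1.910000) = -9.672129
  f(2.900000) = 3.789000
  x_2 = 2.900000 - 3.789000×(2.900000 - 1.910000)/(3.789000 - (-9.672129))
       = 2.621338
Iteration 2:
  f(2.900000) = 3.789000
  f(2.621338) = -1.473062
  x_3 = 2.621338 - (-1.473062)×(2.621338 - 2.900000)/(-1.473062 - 3.789000)
       = 2.699346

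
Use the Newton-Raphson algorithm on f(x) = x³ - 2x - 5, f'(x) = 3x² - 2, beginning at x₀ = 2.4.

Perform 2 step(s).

f(x) = x³ - 2x - 5
f'(x) = 3x² - 2
x₀ = 2.4

Newton-Raphson formula: x_{n+1} = x_n - f(x_n)/f'(x_n)

Iteration 1:
  f(2.400000) = 4.024000
  f'(2.400000) = 15.280000
  x_1 = 2.400000 - 4.024000/15.280000 = 2.136649
Iteration 2:
  f(2.136649) = 0.481082
  f'(2.136649) = 11.695810
  x_2 = 2.136649 - 0.481082/11.695810 = 2.095516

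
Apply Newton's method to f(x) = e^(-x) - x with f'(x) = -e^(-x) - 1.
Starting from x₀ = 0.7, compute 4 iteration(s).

f(x) = e^(-x) - x
f'(x) = -e^(-x) - 1
x₀ = 0.7

Newton-Raphson formula: x_{n+1} = x_n - f(x_n)/f'(x_n)

Iteration 1:
  f(0.700000) = -0.203415
  f'(0.700000) = -1.496585
  x_1 = 0.700000 - (-0.203415)/(-1.496585) = 0.564081
Iteration 2:
  f(0.564081) = 0.004802
  f'(0.564081) = -1.568883
  x_2 = 0.564081 - 0.004802/(-1.568883) = 0.567142
Iteration 3:
  f(0.567142) = 0.000003
  f'(0.567142) = -1.567144
  x_3 = 0.567142 - 0.000003/(-1.567144) = 0.567143
Iteration 4:
  f(0.567143) = 0.000000
  f'(0.567143) = -1.567143
  x_4 = 0.567143 - 0.000000/(-1.567143) = 0.567143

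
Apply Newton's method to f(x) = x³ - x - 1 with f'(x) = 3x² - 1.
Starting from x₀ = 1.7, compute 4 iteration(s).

f(x) = x³ - x - 1
f'(x) = 3x² - 1
x₀ = 1.7

Newton-Raphson formula: x_{n+1} = x_n - f(x_n)/f'(x_n)

Iteration 1:
  f(1.700000) = 2.213000
  f'(1.700000) = 7.670000
  x_1 = 1.700000 - 2.213000/7.670000 = 1.411473
Iteration 2:
  f(1.411473) = 0.400544
  f'(1.411473) = 4.976770
  x_2 = 1.411473 - 0.400544/4.976770 = 1.330991
Iteration 3:
  f(1.330991) = 0.026907
  f'(1.330991) = 4.314608
  x_3 = 1.330991 - 0.026907/4.314608 = 1.324754
Iteration 4:
  f(1.324754) = 0.000155
  f'(1.324754) = 4.264922
  x_4 = 1.324754 - 0.000155/4.264922 = 1.324718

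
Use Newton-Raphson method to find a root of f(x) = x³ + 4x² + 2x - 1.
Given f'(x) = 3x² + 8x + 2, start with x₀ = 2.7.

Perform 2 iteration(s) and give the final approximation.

f(x) = x³ + 4x² + 2x - 1
f'(x) = 3x² + 8x + 2
x₀ = 2.7

Newton-Raphson formula: x_{n+1} = x_n - f(x_n)/f'(x_n)

Iteration 1:
  f(2.700000) = 53.243000
  f'(2.700000) = 45.470000
  x_1 = 2.700000 - 53.243000/45.470000 = 1.529052
Iteration 2:
  f(1.529052) = 14.985030
  f'(1.529052) = 21.246418
  x_2 = 1.529052 - 14.985030/21.246418 = 0.823755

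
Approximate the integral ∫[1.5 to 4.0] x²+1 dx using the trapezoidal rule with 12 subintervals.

f(x) = x²+1
a = 1.5, b = 4.0, n = 12
h = (b - a)/n = 0.208333

Trapezoidal rule: (h/2)[f(x₀) + 2f(x₁) + 2f(x₂) + ... + f(xₙ)]

x_0 = 1.5000, f(x_0) = 3.250000, coefficient = 1
x_1 = 1.7083, f(x_1) = 3.918403, coefficient = 2
x_2 = 1.9167, f(x_2) = 4.673611, coefficient = 2
x_3 = 2.1250, f(x_3) = 5.515625, coefficient = 2
x_4 = 2.3333, f(x_4) = 6.444444, coefficient = 2
x_5 = 2.5417, f(x_5) = 7.460069, coefficient = 2
x_6 = 2.7500, f(x_6) = 8.562500, coefficient = 2
x_7 = 2.9583, f(x_7) = 9.751736, coefficient = 2
x_8 = 3.1667, f(x_8) = 11.027778, coefficient = 2
x_9 = 3.3750, f(x_9) = 12.390625, coefficient = 2
x_10 = 3.5833, f(x_10) = 13.840278, coefficient = 2
x_11 = 3.7917, f(x_11) = 15.376736, coefficient = 2
x_12 = 4.0000, f(x_12) = 17.000000, coefficient = 1

I ≈ (0.208333/2) × 218.173611 = 22.726418
Exact value: 22.708333
Error: 0.018084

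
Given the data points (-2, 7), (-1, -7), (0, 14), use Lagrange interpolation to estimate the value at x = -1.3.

Lagrange interpolation formula:
P(x) = Σ yᵢ × Lᵢ(x)
where Lᵢ(x) = Π_{j≠i} (x - xⱼ)/(xᵢ - xⱼ)

L_0(-1.3) = (-1.3 - (-1))/(-2 - (-1)) × (-1.3 - 0)/(-2 - 0) = 0.195000
L_1(-1.3) = (-1.3 - (-2))/(-1 - (-2)) × (-1.3 - 0)/(-1 - 0) = 0.910000
L_2(-1.3) = (-1.3 - (-2))/(0 - (-2)) × (-1.3 - (-1))/(0 - (-1)) = -0.105000

P(-1.3) = 7×L_0(-1.3) + (-7)×L_1(-1.3) + 14×L_2(-1.3)
P(-1.3) = -6.475000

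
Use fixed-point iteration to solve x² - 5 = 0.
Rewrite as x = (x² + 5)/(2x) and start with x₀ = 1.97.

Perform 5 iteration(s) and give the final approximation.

Equation: x² - 5 = 0
Fixed-point form: x = (x² + 5)/(2x)
x₀ = 1.97

x_1 = g(1.970000) = 2.254036
x_2 = g(2.254036) = 2.236140
x_3 = g(2.236140) = 2.236068
x_4 = g(2.236068) = 2.236068
x_5 = g(2.236068) = 2.236068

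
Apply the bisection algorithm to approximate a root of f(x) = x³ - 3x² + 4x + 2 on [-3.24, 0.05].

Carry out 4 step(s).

f(x) = x³ - 3x² + 4x + 2
Initial interval: [-3.24, 0.05]

Iteration 1:
  c_1 = (-3.240000 + 0.050000)/2 = -1.595000
  f(c_1) = f(-1.595000) = -16.069795
  f(a) × f(c) ≥ 0, new interval: [-1.595000, 0.050000]
Iteration 2:
  c_2 = (-1.595000 + 0.050000)/2 = -0.772500
  f(c_2) = f(-0.772500) = -3.341263
  f(a) × f(c) ≥ 0, new interval: [-0.772500, 0.050000]
Iteration 3:
  c_3 = (-0.772500 + 0.050000)/2 = -0.361250
  f(c_3) = f(-0.361250) = 0.116352
  f(a) × f(c) < 0, new interval: [-0.772500, -0.361250]
Iteration 4:
  c_4 = (-0.772500 + (-0.361250))/2 = -0.566875
  f(c_4) = f(-0.566875) = -1.413706
  f(a) × f(c) ≥ 0, new interval: [-0.566875, -0.361250]

After 4 iteration(s), the approximation is c_4 = -0.566875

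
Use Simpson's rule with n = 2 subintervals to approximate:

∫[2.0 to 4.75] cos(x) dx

f(x) = cos(x)
a = 2.0, b = 4.75, n = 2
h = (b - a)/n = 1.375000

Simpson's rule: (h/3)[f(x₀) + 4f(x₁) + 2f(x₂) + ... + f(xₙ)]

x_0 = 2.0000, f(x_0) = -0.416147, coefficient = 1
x_1 = 3.3750, f(x_1) = -0.972884, coefficient = 4
x_2 = 4.7500, f(x_2) = 0.037602, coefficient = 1

I ≈ (1.375000/3) × -4.270080 = -1.957120
Exact value: -1.908590
Error: 0.048530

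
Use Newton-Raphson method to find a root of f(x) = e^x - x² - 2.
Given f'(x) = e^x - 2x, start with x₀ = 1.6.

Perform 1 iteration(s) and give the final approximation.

f(x) = e^x - x² - 2
f'(x) = e^x - 2x
x₀ = 1.6

Newton-Raphson formula: x_{n+1} = x_n - f(x_n)/f'(x_n)

Iteration 1:
  f(1.600000) = 0.393032
  f'(1.600000) = 1.753032
  x_1 = 1.600000 - 0.393032/1.753032 = 1.375799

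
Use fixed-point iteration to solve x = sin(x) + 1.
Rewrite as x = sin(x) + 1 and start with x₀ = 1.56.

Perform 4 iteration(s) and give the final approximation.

Equation: x = sin(x) + 1
Fixed-point form: x = sin(x) + 1
x₀ = 1.56

x_1 = g(1.560000) = 1.999942
x_2 = g(1.999942) = 1.909322
x_3 = g(1.909322) = 1.943245
x_4 = g(1.943245) = 1.931439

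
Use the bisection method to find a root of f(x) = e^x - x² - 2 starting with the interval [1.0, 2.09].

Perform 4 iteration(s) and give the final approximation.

f(x) = e^x - x² - 2
Initial interval: [1.0, 2.09]

Iteration 1:
  c_1 = (1.000000 + 2.090000)/2 = 1.545000
  f(c_1) = f(1.545000) = 0.300947
  f(a) × f(c) < 0, new interval: [1.000000, 1.545000]
Iteration 2:
  c_2 = (1.000000 + 1.545000)/2 = 1.272500
  f(c_2) = f(1.272500) = -0.049490
  f(a) × f(c) ≥ 0, new interval: [1.272500, 1.545000]
Iteration 3:
  c_3 = (1.272500 + 1.545000)/2 = 1.408750
  f(c_3) = f(1.408750) = 0.106262
  f(a) × f(c) < 0, new interval: [1.272500, 1.408750]
Iteration 4:
  c_4 = (1.272500 + 1.408750)/2 = 1.340625
  f(c_4) = f(1.340625) = 0.024156
  f(a) × f(c) < 0, new interval: [1.272500, 1.340625]

After 4 iteration(s), the approximation is c_4 = 1.340625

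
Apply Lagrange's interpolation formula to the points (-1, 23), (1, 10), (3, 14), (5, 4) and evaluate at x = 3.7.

Lagrange interpolation formula:
P(x) = Σ yᵢ × Lᵢ(x)
where Lᵢ(x) = Π_{j≠i} (x - xⱼ)/(xᵢ - xⱼ)

L_0(3.7) = (3.7 - 1)/(-1 - 1) × (3.7 - 3)/(-1 - 3) × (3.7 - 5)/(-1 - 5) = 0.051188
L_1(3.7) = (3.7 - (-1))/(1 - (-1)) × (3.7 - 3)/(1 - 3) × (3.7 - 5)/(1 - 5) = -0.267313
L_2(3.7) = (3.7 - (-1))/(3 - (-1)) × (3.7 - 1)/(3 - 1) × (3.7 - 5)/(3 - 5) = 1.031062
L_3(3.7) = (3.7 - (-1))/(5 - (-1)) × (3.7 - 1)/(5 - 1) × (3.7 - 3)/(5 - 3) = 0.185063

P(3.7) = 23×L_0(3.7) + 10×L_1(3.7) + 14×L_2(3.7) + 4×L_3(3.7)
P(3.7) = 13.679312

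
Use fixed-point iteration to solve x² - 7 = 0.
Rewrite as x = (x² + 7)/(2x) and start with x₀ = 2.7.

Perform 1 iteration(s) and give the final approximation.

Equation: x² - 7 = 0
Fixed-point form: x = (x² + 7)/(2x)
x₀ = 2.7

x_1 = g(2.700000) = 2.646296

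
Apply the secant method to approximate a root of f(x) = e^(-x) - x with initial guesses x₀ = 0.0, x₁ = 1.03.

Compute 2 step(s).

f(x) = e^(-x) - x
x₀ = 0.0, x₁ = 1.03

Secant formula: x_{n+1} = x_n - f(x_n)(x_n - x_{n-1})/(f(x_n) - f(x_{n-1}))

Iteration 1:
  f(0.000000) = 1.000000
  f(1.030000) = -0.672993
  x_2 = 1.030000 - (-0.672993)×(1.030000 - 0.000000)/(-0.672993 - 1.000000)
       = 0.615663
Iteration 2:
  f(1.030000) = -0.672993
  f(0.615663) = -0.075381
  x_3 = 0.615663 - (-0.075381)×(0.615663 - 1.030000)/(-0.075381 - (-0.672993))
       = 0.563400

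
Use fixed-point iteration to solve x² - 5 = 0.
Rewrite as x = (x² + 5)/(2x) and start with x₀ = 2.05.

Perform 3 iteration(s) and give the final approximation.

Equation: x² - 5 = 0
Fixed-point form: x = (x² + 5)/(2x)
x₀ = 2.05

x_1 = g(2.050000) = 2.244512
x_2 = g(2.244512) = 2.236084
x_3 = g(2.236084) = 2.236068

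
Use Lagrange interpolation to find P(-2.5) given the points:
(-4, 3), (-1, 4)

Lagrange interpolation formula:
P(x) = Σ yᵢ × Lᵢ(x)
where Lᵢ(x) = Π_{j≠i} (x - xⱼ)/(xᵢ - xⱼ)

L_0(-2.5) = (-2.5 - (-1))/(-4 - (-1)) = 0.500000
L_1(-2.5) = (-2.5 - (-4))/(-1 - (-4)) = 0.500000

P(-2.5) = 3×L_0(-2.5) + 4×L_1(-2.5)
P(-2.5) = 3.500000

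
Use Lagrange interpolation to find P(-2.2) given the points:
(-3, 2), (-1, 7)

Lagrange interpolation formula:
P(x) = Σ yᵢ × Lᵢ(x)
where Lᵢ(x) = Π_{j≠i} (x - xⱼ)/(xᵢ - xⱼ)

L_0(-2.2) = (-2.2 - (-1))/(-3 - (-1)) = 0.600000
L_1(-2.2) = (-2.2 - (-3))/(-1 - (-3)) = 0.400000

P(-2.2) = 2×L_0(-2.2) + 7×L_1(-2.2)
P(-2.2) = 4.000000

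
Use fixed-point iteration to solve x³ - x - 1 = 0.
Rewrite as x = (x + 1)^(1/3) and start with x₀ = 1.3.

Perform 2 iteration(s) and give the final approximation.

Equation: x³ - x - 1 = 0
Fixed-point form: x = (x + 1)^(1/3)
x₀ = 1.3

x_1 = g(1.300000) = 1.320006
x_2 = g(1.320006) = 1.323822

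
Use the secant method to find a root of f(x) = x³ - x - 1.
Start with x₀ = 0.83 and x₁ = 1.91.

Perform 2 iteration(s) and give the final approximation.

f(x) = x³ - x - 1
x₀ = 0.83, x₁ = 1.91

Secant formula: x_{n+1} = x_n - f(x_n)(x_n - x_{n-1})/(f(x_n) - f(x_{n-1}))

Iteration 1:
  f(0.830000) = -1.258213
  f(1.910000) = 4.057871
  x_2 = 1.910000 - 4.057871×(1.910000 - 0.830000)/(4.057871 - (-1.258213))
       = 1.085615
Iteration 2:
  f(1.910000) = 4.057871
  f(1.085615) = -0.806153
  x_3 = 1.085615 - (-0.806153)×(1.085615 - 1.910000)/(-0.806153 - 4.057871)
       = 1.222247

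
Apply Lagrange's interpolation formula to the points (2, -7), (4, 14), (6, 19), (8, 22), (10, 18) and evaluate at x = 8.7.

Lagrange interpolation formula:
P(x) = Σ yᵢ × Lᵢ(x)
where Lᵢ(x) = Π_{j≠i} (x - xⱼ)/(xᵢ - xⱼ)

L_0(8.7) = (8.7 - 4)/(2 - 4) × (8.7 - 6)/(2 - 6) × (8.7 - 8)/(2 - 8) × (8.7 - 10)/(2 - 10) = -0.030073
L_1(8.7) = (8.7 - 2)/(4 - 2) × (8.7 - 6)/(4 - 6) × (8.7 - 8)/(4 - 8) × (8.7 - 10)/(4 - 10) = 0.171478
L_2(8.7) = (8.7 - 2)/(6 - 2) × (8.7 - 4)/(6 - 4) × (8.7 - 8)/(6 - 8) × (8.7 - 10)/(6 - 10) = -0.447748
L_3(8.7) = (8.7 - 2)/(8 - 2) × (8.7 - 4)/(8 - 4) × (8.7 - 6)/(8 - 6) × (8.7 - 10)/(8 - 10) = 1.151353
L_4(8.7) = (8.7 - 2)/(10 - 2) × (8.7 - 4)/(10 - 4) × (8.7 - 6)/(10 - 6) × (8.7 - 8)/(10 - 8) = 0.154990

P(8.7) = (-7)×L_0(8.7) + 14×L_1(8.7) + 19×L_2(8.7) + 22×L_3(8.7) + 18×L_4(8.7)
P(8.7) = 22.223568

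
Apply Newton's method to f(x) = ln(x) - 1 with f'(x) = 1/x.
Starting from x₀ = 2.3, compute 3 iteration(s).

f(x) = ln(x) - 1
f'(x) = 1/x
x₀ = 2.3

Newton-Raphson formula: x_{n+1} = x_n - f(x_n)/f'(x_n)

Iteration 1:
  f(2.300000) = -0.167091
  f'(2.300000) = 0.434783
  x_1 = 2.300000 - (-0.167091)/0.434783 = 2.684309
Iteration 2:
  f(2.684309) = -0.012577
  f'(2.684309) = 0.372535
  x_2 = 2.684309 - (-0.012577)/0.372535 = 2.718069
Iteration 3:
  f(2.718069) = -0.000078
  f'(2.718069) = 0.367908
  x_3 = 2.718069 - (-0.000078)/0.367908 = 2.718282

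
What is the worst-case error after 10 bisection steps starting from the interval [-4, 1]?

Bisection error bound: |error| ≤ (b-a)/2^n
|error| ≤ (1 - (-4))/2^10 = 5/2^10
|error| ≤ 0.0048828125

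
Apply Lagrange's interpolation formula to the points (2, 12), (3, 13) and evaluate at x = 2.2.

Lagrange interpolation formula:
P(x) = Σ yᵢ × Lᵢ(x)
where Lᵢ(x) = Π_{j≠i} (x - xⱼ)/(xᵢ - xⱼ)

L_0(2.2) = (2.2 - 3)/(2 - 3) = 0.800000
L_1(2.2) = (2.2 - 2)/(3 - 2) = 0.200000

P(2.2) = 12×L_0(2.2) + 13×L_1(2.2)
P(2.2) = 12.200000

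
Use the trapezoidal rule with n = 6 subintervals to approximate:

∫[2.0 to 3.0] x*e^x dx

f(x) = x*e^x
a = 2.0, b = 3.0, n = 6
h = (b - a)/n = 0.166667

Trapezoidal rule: (h/2)[f(x₀) + 2f(x₁) + 2f(x₂) + ... + f(xₙ)]

x_0 = 2.0000, f(x_0) = 14.778112, coefficient = 1
x_1 = 2.1667, f(x_1) = 18.913133, coefficient = 2
x_2 = 2.3333, f(x_2) = 24.061937, coefficient = 2
x_3 = 2.5000, f(x_3) = 30.456235, coefficient = 2
x_4 = 2.6667, f(x_4) = 38.378443, coefficient = 2
x_5 = 2.8333, f(x_5) = 48.172446, coefficient = 2
x_6 = 3.0000, f(x_6) = 60.256611, coefficient = 1

I ≈ (0.166667/2) × 394.999111 = 32.916593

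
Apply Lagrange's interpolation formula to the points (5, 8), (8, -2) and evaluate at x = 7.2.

Lagrange interpolation formula:
P(x) = Σ yᵢ × Lᵢ(x)
where Lᵢ(x) = Π_{j≠i} (x - xⱼ)/(xᵢ - xⱼ)

L_0(7.2) = (7.2 - 8)/(5 - 8) = 0.266667
L_1(7.2) = (7.2 - 5)/(8 - 5) = 0.733333

P(7.2) = 8×L_0(7.2) + (-2)×L_1(7.2)
P(7.2) = 0.666667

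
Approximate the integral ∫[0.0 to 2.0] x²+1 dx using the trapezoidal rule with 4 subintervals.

f(x) = x²+1
a = 0.0, b = 2.0, n = 4
h = (b - a)/n = 0.500000

Trapezoidal rule: (h/2)[f(x₀) + 2f(x₁) + 2f(x₂) + ... + f(xₙ)]

x_0 = 0.0000, f(x_0) = 1.000000, coefficient = 1
x_1 = 0.5000, f(x_1) = 1.250000, coefficient = 2
x_2 = 1.0000, f(x_2) = 2.000000, coefficient = 2
x_3 = 1.5000, f(x_3) = 3.250000, coefficient = 2
x_4 = 2.0000, f(x_4) = 5.000000, coefficient = 1

I ≈ (0.500000/2) × 19.000000 = 4.750000
Exact value: 4.666667
Error: 0.083333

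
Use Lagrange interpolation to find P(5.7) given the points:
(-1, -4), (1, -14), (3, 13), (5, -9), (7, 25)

Lagrange interpolation formula:
P(x) = Σ yᵢ × Lᵢ(x)
where Lᵢ(x) = Π_{j≠i} (x - xⱼ)/(xᵢ - xⱼ)

L_0(5.7) = (5.7 - 1)/(-1 - 1) × (5.7 - 3)/(-1 - 3) × (5.7 - 5)/(-1 - 5) × (5.7 - 7)/(-1 - 7) = -0.030073
L_1(5.7) = (5.7 - (-1))/(1 - (-1)) × (5.7 - 3)/(1 - 3) × (5.7 - 5)/(1 - 5) × (5.7 - 7)/(1 - 7) = 0.171478
L_2(5.7) = (5.7 - (-1))/(3 - (-1)) × (5.7 - 1)/(3 - 1) × (5.7 - 5)/(3 - 5) × (5.7 - 7)/(3 - 7) = -0.447748
L_3(5.7) = (5.7 - (-1))/(5 - (-1)) × (5.7 - 1)/(5 - 1) × (5.7 - 3)/(5 - 3) × (5.7 - 7)/(5 - 7) = 1.151353
L_4(5.7) = (5.7 - (-1))/(7 - (-1)) × (5.7 - 1)/(7 - 1) × (5.7 - 3)/(7 - 3) × (5.7 - 5)/(7 - 5) = 0.154990

P(5.7) = (-4)×L_0(5.7) + (-14)×L_1(5.7) + 13×L_2(5.7) + (-9)×L_3(5.7) + 25×L_4(5.7)
P(5.7) = -14.588565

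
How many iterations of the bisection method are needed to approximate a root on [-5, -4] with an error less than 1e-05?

We need (b-a)/2^n ≤ 1e-05
(-4 - (-5))/2^n ≤ 1e-05
1/2^n ≤ 1e-05
2^n ≥ 100000
n ≥ log₂(100000) = 16.61
n ≥ 17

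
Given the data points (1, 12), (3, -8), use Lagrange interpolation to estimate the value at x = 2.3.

Lagrange interpolation formula:
P(x) = Σ yᵢ × Lᵢ(x)
where Lᵢ(x) = Π_{j≠i} (x - xⱼ)/(xᵢ - xⱼ)

L_0(2.3) = (2.3 - 3)/(1 - 3) = 0.350000
L_1(2.3) = (2.3 - 1)/(3 - 1) = 0.650000

P(2.3) = 12×L_0(2.3) + (-8)×L_1(2.3)
P(2.3) = -1.000000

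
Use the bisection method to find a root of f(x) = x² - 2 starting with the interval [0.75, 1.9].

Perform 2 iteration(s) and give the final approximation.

f(x) = x² - 2
Initial interval: [0.75, 1.9]

Iteration 1:
  c_1 = (0.750000 + 1.900000)/2 = 1.325000
  f(c_1) = f(1.325000) = -0.244375
  f(a) × f(c) ≥ 0, new interval: [1.325000, 1.900000]
Iteration 2:
  c_2 = (1.325000 + 1.900000)/2 = 1.612500
  f(c_2) = f(1.612500) = 0.600156
  f(a) × f(c) < 0, new interval: [1.325000, 1.612500]

After 2 iteration(s), the approximation is c_2 = 1.612500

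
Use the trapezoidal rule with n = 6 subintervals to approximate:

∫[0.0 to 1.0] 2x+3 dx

f(x) = 2x+3
a = 0.0, b = 1.0, n = 6
h = (b - a)/n = 0.166667

Trapezoidal rule: (h/2)[f(x₀) + 2f(x₁) + 2f(x₂) + ... + f(xₙ)]

x_0 = 0.0000, f(x_0) = 3.000000, coefficient = 1
x_1 = 0.1667, f(x_1) = 3.333333, coefficient = 2
x_2 = 0.3333, f(x_2) = 3.666667, coefficient = 2
x_3 = 0.5000, f(x_3) = 4.000000, coefficient = 2
x_4 = 0.6667, f(x_4) = 4.333333, coefficient = 2
x_5 = 0.8333, f(x_5) = 4.666667, coefficient = 2
x_6 = 1.0000, f(x_6) = 5.000000, coefficient = 1

I ≈ (0.166667/2) × 48.000000 = 4.000000
Exact value: 4.000000
Error: 0.000000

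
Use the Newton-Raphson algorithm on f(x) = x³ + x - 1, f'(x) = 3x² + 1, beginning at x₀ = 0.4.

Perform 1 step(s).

f(x) = x³ + x - 1
f'(x) = 3x² + 1
x₀ = 0.4

Newton-Raphson formula: x_{n+1} = x_n - f(x_n)/f'(x_n)

Iteration 1:
  f(0.400000) = -0.536000
  f'(0.400000) = 1.480000
  x_1 = 0.400000 - (-0.536000)/1.480000 = 0.762162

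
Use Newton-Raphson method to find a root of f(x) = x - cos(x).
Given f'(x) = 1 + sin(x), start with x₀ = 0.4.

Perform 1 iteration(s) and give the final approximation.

f(x) = x - cos(x)
f'(x) = 1 + sin(x)
x₀ = 0.4

Newton-Raphson formula: x_{n+1} = x_n - f(x_n)/f'(x_n)

Iteration 1:
  f(0.400000) = -0.521061
  f'(0.400000) = 1.389418
  x_1 = 0.400000 - (-0.521061)/1.389418 = 0.775021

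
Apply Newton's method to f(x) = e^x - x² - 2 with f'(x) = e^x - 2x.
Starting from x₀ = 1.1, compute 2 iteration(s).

f(x) = e^x - x² - 2
f'(x) = e^x - 2x
x₀ = 1.1

Newton-Raphson formula: x_{n+1} = x_n - f(x_n)/f'(x_n)

Iteration 1:
  f(1.100000) = -0.205834
  f'(1.100000) = 0.804166
  x_1 = 1.100000 - (-0.205834)/0.804166 = 1.355960
Iteration 2:
  f(1.355960) = 0.041856
  f'(1.355960) = 1.168564
  x_2 = 1.355960 - 0.041856/1.168564 = 1.320141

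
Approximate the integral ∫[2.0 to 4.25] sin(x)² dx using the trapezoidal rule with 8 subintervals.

f(x) = sin(x)²
a = 2.0, b = 4.25, n = 8
h = (b - a)/n = 0.281250

Trapezoidal rule: (h/2)[f(x₀) + 2f(x₁) + 2f(x₂) + ... + f(xₙ)]

x_0 = 2.0000, f(x_0) = 0.826822, coefficient = 1
x_1 = 2.2812, f(x_1) = 0.574664, coefficient = 2
x_2 = 2.5625, f(x_2) = 0.299499, coefficient = 2
x_3 = 2.8438, f(x_3) = 0.086118, coefficient = 2
x_4 = 3.1250, f(x_4) = 0.000275, coefficient = 2
x_5 = 3.4062, f(x_5) = 0.068423, coefficient = 2
x_6 = 3.6875, f(x_6) = 0.269562, coefficient = 2
x_7 = 3.9688, f(x_7) = 0.541711, coefficient = 2
x_8 = 4.2500, f(x_8) = 0.801006, coefficient = 1

I ≈ (0.281250/2) × 5.308332 = 0.746484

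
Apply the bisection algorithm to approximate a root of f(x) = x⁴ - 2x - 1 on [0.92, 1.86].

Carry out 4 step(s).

f(x) = x⁴ - 2x - 1
Initial interval: [0.92, 1.86]

Iteration 1:
  c_1 = (0.920000 + 1.860000)/2 = 1.390000
  f(c_1) = f(1.390000) = -0.046990
  f(a) × f(c) ≥ 0, new interval: [1.390000, 1.860000]
Iteration 2:
  c_2 = (1.390000 + 1.860000)/2 = 1.625000
  f(c_2) = f(1.625000) = 2.722900
  f(a) × f(c) < 0, new interval: [1.390000, 1.625000]
Iteration 3:
  c_3 = (1.390000 + 1.625000)/2 = 1.507500
  f(c_3) = f(1.507500) = 1.149512
  f(a) × f(c) < 0, new interval: [1.390000, 1.507500]
Iteration 4:
  c_4 = (1.390000 + 1.507500)/2 = 1.448750
  f(c_4) = f(1.448750) = 0.507783
  f(a) × f(c) < 0, new interval: [1.390000, 1.448750]

After 4 iteration(s), the approximation is c_4 = 1.448750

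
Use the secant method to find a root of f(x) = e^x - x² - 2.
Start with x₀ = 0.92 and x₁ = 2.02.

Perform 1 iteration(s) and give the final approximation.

f(x) = e^x - x² - 2
x₀ = 0.92, x₁ = 2.02

Secant formula: x_{n+1} = x_n - f(x_n)(x_n - x_{n-1})/(f(x_n) - f(x_{n-1}))

Iteration 1:
  f(0.920000) = -0.337110
  f(2.020000) = 1.457925
  x_2 = 2.020000 - 1.457925×(2.020000 - 0.920000)/(1.457925 - (-0.337110))
       = 1.126581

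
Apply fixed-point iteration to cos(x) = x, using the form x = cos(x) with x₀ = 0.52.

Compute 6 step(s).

Equation: cos(x) = x
Fixed-point form: x = cos(x)
x₀ = 0.52

x_1 = g(0.520000) = 0.867819
x_2 = g(0.867819) = 0.646492
x_3 = g(0.646492) = 0.798202
x_4 = g(0.798202) = 0.697995
x_5 = g(0.697995) = 0.766132
x_6 = g(0.766132) = 0.720598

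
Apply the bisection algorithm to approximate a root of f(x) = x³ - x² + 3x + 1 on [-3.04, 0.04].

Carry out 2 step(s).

f(x) = x³ - x² + 3x + 1
Initial interval: [-3.04, 0.04]

Iteration 1:
  c_1 = (-3.040000 + 0.040000)/2 = -1.500000
  f(c_1) = f(-1.500000) = -9.125000
  f(a) × f(c) ≥ 0, new interval: [-1.500000, 0.040000]
Iteration 2:
  c_2 = (-1.500000 + 0.040000)/2 = -0.730000
  f(c_2) = f(-0.730000) = -2.111917
  f(a) × f(c) ≥ 0, new interval: [-0.730000, 0.040000]

After 2 iteration(s), the approximation is c_2 = -0.730000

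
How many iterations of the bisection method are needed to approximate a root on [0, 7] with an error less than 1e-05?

We need (b-a)/2^n ≤ 1e-05
(7 - 0)/2^n ≤ 1e-05
7/2^n ≤ 1e-05
2^n ≥ 700000
n ≥ log₂(700000) = 19.42
n ≥ 20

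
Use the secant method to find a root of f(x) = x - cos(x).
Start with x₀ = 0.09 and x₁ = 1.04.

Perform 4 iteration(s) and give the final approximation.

f(x) = x - cos(x)
x₀ = 0.09, x₁ = 1.04

Secant formula: x_{n+1} = x_n - f(x_n)(x_n - x_{n-1})/(f(x_n) - f(x_{n-1}))

Iteration 1:
  f(0.090000) = -0.905953
  f(1.040000) = 0.533780
  x_2 = 1.040000 - 0.533780×(1.040000 - 0.090000)/(0.533780 - (-0.905953))
       = 0.687788
Iteration 2:
  f(1.040000) = 0.533780
  f(0.687788) = -0.084864
  x_3 = 0.687788 - (-0.084864)×(0.687788 - 1.040000)/(-0.084864 - 0.533780)
       = 0.736104
Iteration 3:
  f(0.687788) = -0.084864
  f(0.736104) = -0.004987
  x_4 = 0.736104 - (-0.004987)×(0.736104 - 0.687788)/(-0.004987 - (-0.084864))
       = 0.739120
Iteration 4:
  f(0.736104) = -0.004987
  f(0.739120) = 0.000058
  x_5 = 0.739120 - 0.000058×(0.739120 - 0.736104)/(0.000058 - (-0.004987))
       = 0.739085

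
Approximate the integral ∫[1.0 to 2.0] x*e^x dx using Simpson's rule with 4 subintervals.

f(x) = x*e^x
a = 1.0, b = 2.0, n = 4
h = (b - a)/n = 0.250000

Simpson's rule: (h/3)[f(x₀) + 4f(x₁) + 2f(x₂) + ... + f(xₙ)]

x_0 = 1.0000, f(x_0) = 2.718282, coefficient = 1
x_1 = 1.2500, f(x_1) = 4.362929, coefficient = 4
x_2 = 1.5000, f(x_2) = 6.722534, coefficient = 2
x_3 = 1.7500, f(x_3) = 10.070555, coefficient = 4
x_4 = 2.0000, f(x_4) = 14.778112, coefficient = 1

I ≈ (0.250000/3) × 88.675395 = 7.389616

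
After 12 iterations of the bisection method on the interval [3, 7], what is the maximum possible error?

Bisection error bound: |error| ≤ (b-a)/2^n
|error| ≤ (7 - 3)/2^12 = 4/2^12
|error| ≤ 0.0009765625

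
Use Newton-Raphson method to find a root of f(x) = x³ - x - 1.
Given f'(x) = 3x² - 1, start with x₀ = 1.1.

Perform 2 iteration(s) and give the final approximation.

f(x) = x³ - x - 1
f'(x) = 3x² - 1
x₀ = 1.1

Newton-Raphson formula: x_{n+1} = x_n - f(x_n)/f'(x_n)

Iteration 1:
  f(1.100000) = -0.769000
  f'(1.100000) = 2.630000
  x_1 = 1.100000 - (-0.769000)/2.630000 = 1.392395
Iteration 2:
  f(1.392395) = 0.307132
  f'(1.392395) = 4.816295
  x_2 = 1.392395 - 0.307132/4.816295 = 1.328626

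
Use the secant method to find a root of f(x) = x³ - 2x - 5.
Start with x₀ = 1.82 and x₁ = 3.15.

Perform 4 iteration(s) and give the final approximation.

f(x) = x³ - 2x - 5
x₀ = 1.82, x₁ = 3.15

Secant formula: x_{n+1} = x_n - f(x_n)(x_n - x_{n-1})/(f(x_n) - f(x_{n-1}))

Iteration 1:
  f(1.820000) = -2.611432
  f(3.150000) = 19.955875
  x_2 = 3.150000 - 19.955875×(3.150000 - 1.820000)/(19.955875 - (-2.611432))
       = 1.973904
Iteration 2:
  f(3.150000) = 19.955875
  f(1.973904) = -1.256889
  x_3 = 1.973904 - (-1.256889)×(1.973904 - 3.150000)/(-1.256889 - 19.955875)
       = 2.043590
Iteration 3:
  f(1.973904) = -1.256889
  f(2.043590) = -0.552619
  x_4 = 2.043590 - (-0.552619)×(2.043590 - 1.973904)/(-0.552619 - (-1.256889))
       = 2.098270
Iteration 4:
  f(2.043590) = -0.552619
  f(2.098270) = 0.041589
  x_5 = 2.098270 - 0.041589×(2.098270 - 2.043590)/(0.041589 - (-0.552619))
       = 2.094443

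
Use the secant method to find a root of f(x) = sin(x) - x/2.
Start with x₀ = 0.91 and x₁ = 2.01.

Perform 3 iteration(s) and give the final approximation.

f(x) = sin(x) - x/2
x₀ = 0.91, x₁ = 2.01

Secant formula: x_{n+1} = x_n - f(x_n)(x_n - x_{n-1})/(f(x_n) - f(x_{n-1}))

Iteration 1:
  f(0.910000) = 0.334504
  f(2.010000) = -0.099909
  x_2 = 2.010000 - (-0.099909)×(2.010000 - 0.910000)/(-0.099909 - 0.334504)
       = 1.757014
Iteration 2:
  f(2.010000) = -0.099909
  f(1.757014) = 0.104204
  x_3 = 1.757014 - 0.104204×(1.757014 - 2.010000)/(0.104204 - (-0.099909))
       = 1.886169
Iteration 3:
  f(1.757014) = 0.104204
  f(1.886169) = 0.007597
  x_4 = 1.886169 - 0.007597×(1.886169 - 1.757014)/(0.007597 - 0.104204)
       = 1.896325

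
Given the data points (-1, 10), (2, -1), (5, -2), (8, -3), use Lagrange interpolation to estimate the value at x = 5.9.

Lagrange interpolation formula:
P(x) = Σ yᵢ × Lᵢ(x)
where Lᵢ(x) = Π_{j≠i} (x - xⱼ)/(xᵢ - xⱼ)

L_0(5.9) = (5.9 - 2)/(-1 - 2) × (5.9 - 5)/(-1 - 5) × (5.9 - 8)/(-1 - 8) = 0.045500
L_1(5.9) = (5.9 - (-1))/(2 - (-1)) × (5.9 - 5)/(2 - 5) × (5.9 - 8)/(2 - 8) = -0.241500
L_2(5.9) = (5.9 - (-1))/(5 - (-1)) × (5.9 - 2)/(5 - 2) × (5.9 - 8)/(5 - 8) = 1.046500
L_3(5.9) = (5.9 - (-1))/(8 - (-1)) × (5.9 - 2)/(8 - 2) × (5.9 - 5)/(8 - 5) = 0.149500

P(5.9) = 10×L_0(5.9) + (-1)×L_1(5.9) + (-2)×L_2(5.9) + (-3)×L_3(5.9)
P(5.9) = -1.845000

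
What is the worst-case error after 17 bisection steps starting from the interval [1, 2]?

Bisection error bound: |error| ≤ (b-a)/2^n
|error| ≤ (2 - 1)/2^17 = 1/2^17
|error| ≤ 0.0000076294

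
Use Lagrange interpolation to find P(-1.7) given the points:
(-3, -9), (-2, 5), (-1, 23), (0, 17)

Lagrange interpolation formula:
P(x) = Σ yᵢ × Lᵢ(x)
where Lᵢ(x) = Π_{j≠i} (x - xⱼ)/(xᵢ - xⱼ)

L_0(-1.7) = (-1.7 - (-2))/(-3 - (-2)) × (-1.7 - (-1))/(-3 - (-1)) × (-1.7 - 0)/(-3 - 0) = -0.059500
L_1(-1.7) = (-1.7 - (-3))/(-2 - (-3)) × (-1.7 - (-1))/(-2 - (-1)) × (-1.7 - 0)/(-2 - 0) = 0.773500
L_2(-1.7) = (-1.7 - (-3))/(-1 - (-3)) × (-1.7 - (-2))/(-1 - (-2)) × (-1.7 - 0)/(-1 - 0) = 0.331500
L_3(-1.7) = (-1.7 - (-3))/(0 - (-3)) × (-1.7 - (-2))/(0 - (-2)) × (-1.7 - (-1))/(0 - (-1)) = -0.045500

P(-1.7) = (-9)×L_0(-1.7) + 5×L_1(-1.7) + 23×L_2(-1.7) + 17×L_3(-1.7)
P(-1.7) = 11.254000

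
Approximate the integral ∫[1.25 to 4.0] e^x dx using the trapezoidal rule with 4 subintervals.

f(x) = e^x
a = 1.25, b = 4.0, n = 4
h = (b - a)/n = 0.687500

Trapezoidal rule: (h/2)[f(x₀) + 2f(x₁) + 2f(x₂) + ... + f(xₙ)]

x_0 = 1.2500, f(x_0) = 3.490343, coefficient = 1
x_1 = 1.9375, f(x_1) = 6.941376, coefficient = 2
x_2 = 2.6250, f(x_2) = 13.804574, coefficient = 2
x_3 = 3.3125, f(x_3) = 27.453674, coefficient = 2
x_4 = 4.0000, f(x_4) = 54.598150, coefficient = 1

I ≈ (0.687500/2) × 154.487741 = 53.105161
Exact value: 51.107807
Error: 1.997354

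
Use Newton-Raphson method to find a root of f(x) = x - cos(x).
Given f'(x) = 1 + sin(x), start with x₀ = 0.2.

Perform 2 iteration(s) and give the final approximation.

f(x) = x - cos(x)
f'(x) = 1 + sin(x)
x₀ = 0.2

Newton-Raphson formula: x_{n+1} = x_n - f(x_n)/f'(x_n)

Iteration 1:
  f(0.200000) = -0.780067
  f'(0.200000) = 1.198669
  x_1 = 0.200000 - (-0.780067)/1.198669 = 0.850777
Iteration 2:
  f(0.850777) = 0.191378
  f'(0.850777) = 1.751793
  x_2 = 0.850777 - 0.191378/1.751793 = 0.741530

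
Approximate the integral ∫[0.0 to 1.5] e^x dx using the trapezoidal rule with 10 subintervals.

f(x) = e^x
a = 0.0, b = 1.5, n = 10
h = (b - a)/n = 0.150000

Trapezoidal rule: (h/2)[f(x₀) + 2f(x₁) + 2f(x₂) + ... + f(xₙ)]

x_0 = 0.0000, f(x_0) = 1.000000, coefficient = 1
x_1 = 0.1500, f(x_1) = 1.161834, coefficient = 2
x_2 = 0.3000, f(x_2) = 1.349859, coefficient = 2
x_3 = 0.4500, f(x_3) = 1.568312, coefficient = 2
x_4 = 0.6000, f(x_4) = 1.822119, coefficient = 2
x_5 = 0.7500, f(x_5) = 2.117000, coefficient = 2
x_6 = 0.9000, f(x_6) = 2.459603, coefficient = 2
x_7 = 1.0500, f(x_7) = 2.857651, coefficient = 2
x_8 = 1.2000, f(x_8) = 3.320117, coefficient = 2
x_9 = 1.3500, f(x_9) = 3.857426, coefficient = 2
x_10 = 1.5000, f(x_10) = 4.481689, coefficient = 1

I ≈ (0.150000/2) × 46.509531 = 3.488215
Exact value: 3.481689
Error: 0.006526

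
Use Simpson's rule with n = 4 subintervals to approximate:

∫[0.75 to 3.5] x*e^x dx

f(x) = x*e^x
a = 0.75, b = 3.5, n = 4
h = (b - a)/n = 0.687500

Simpson's rule: (h/3)[f(x₀) + 4f(x₁) + 2f(x₂) + ... + f(xₙ)]

x_0 = 0.7500, f(x_0) = 1.587750, coefficient = 1
x_1 = 1.4375, f(x_1) = 6.052101, coefficient = 4
x_2 = 2.1250, f(x_2) = 17.792407, coefficient = 2
x_3 = 2.8125, f(x_3) = 46.832330, coefficient = 4
x_4 = 3.5000, f(x_4) = 115.904082, coefficient = 1

I ≈ (0.687500/3) × 364.614369 = 83.557460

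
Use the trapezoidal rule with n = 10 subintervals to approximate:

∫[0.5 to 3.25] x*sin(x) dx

f(x) = x*sin(x)
a = 0.5, b = 3.25, n = 10
h = (b - a)/n = 0.275000

Trapezoidal rule: (h/2)[f(x₀) + 2f(x₁) + 2f(x₂) + ... + f(xₙ)]

x_0 = 0.5000, f(x_0) = 0.239713, coefficient = 1
x_1 = 0.7750, f(x_1) = 0.542280, coefficient = 2
x_2 = 1.0500, f(x_2) = 0.910794, coefficient = 2
x_3 = 1.3250, f(x_3) = 1.285176, coefficient = 2
x_4 = 1.6000, f(x_4) = 1.599318, coefficient = 2
x_5 = 1.8750, f(x_5) = 1.788911, coefficient = 2
x_6 = 2.1500, f(x_6) = 1.799332, coefficient = 2
x_7 = 2.4250, f(x_7) = 1.592787, coefficient = 2
x_8 = 2.7000, f(x_8) = 1.153926, coefficient = 2
x_9 = 2.9750, f(x_9) = 0.493324, coefficient = 2
x_10 = 3.2500, f(x_10) = -0.351634, coefficient = 1

I ≈ (0.275000/2) × 22.219773 = 3.055219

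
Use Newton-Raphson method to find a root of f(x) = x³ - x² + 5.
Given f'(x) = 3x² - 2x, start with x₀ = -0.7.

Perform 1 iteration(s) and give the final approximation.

f(x) = x³ - x² + 5
f'(x) = 3x² - 2x
x₀ = -0.7

Newton-Raphson formula: x_{n+1} = x_n - f(x_n)/f'(x_n)

Iteration 1:
  f(-0.700000) = 4.167000
  f'(-0.700000) = 2.870000
  x_1 = -0.700000 - 4.167000/2.870000 = -2.151916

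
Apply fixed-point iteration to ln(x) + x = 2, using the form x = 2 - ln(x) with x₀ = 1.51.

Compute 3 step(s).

Equation: ln(x) + x = 2
Fixed-point form: x = 2 - ln(x)
x₀ = 1.51

x_1 = g(1.510000) = 1.587890
x_2 = g(1.587890) = 1.537594
x_3 = g(1.537594) = 1.569781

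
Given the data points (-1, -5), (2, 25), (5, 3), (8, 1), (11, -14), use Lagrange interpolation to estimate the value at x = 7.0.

Lagrange interpolation formula:
P(x) = Σ yᵢ × Lᵢ(x)
where Lᵢ(x) = Π_{j≠i} (x - xⱼ)/(xᵢ - xⱼ)

L_0(7.0) = (7.0 - 2)/(-1 - 2) × (7.0 - 5)/(-1 - 5) × (7.0 - 8)/(-1 - 8) × (7.0 - 11)/(-1 - 11) = 0.020576
L_1(7.0) = (7.0 - (-1))/(2 - (-1)) × (7.0 - 5)/(2 - 5) × (7.0 - 8)/(2 - 8) × (7.0 - 11)/(2 - 11) = -0.131687
L_2(7.0) = (7.0 - (-1))/(5 - (-1)) × (7.0 - 2)/(5 - 2) × (7.0 - 8)/(5 - 8) × (7.0 - 11)/(5 - 11) = 0.493827
L_3(7.0) = (7.0 - (-1))/(8 - (-1)) × (7.0 - 2)/(8 - 2) × (7.0 - 5)/(8 - 5) × (7.0 - 11)/(8 - 11) = 0.658436
L_4(7.0) = (7.0 - (-1))/(11 - (-1)) × (7.0 - 2)/(11 - 2) × (7.0 - 5)/(11 - 5) × (7.0 - 8)/(11 - 8) = -0.041152

P(7.0) = (-5)×L_0(7.0) + 25×L_1(7.0) + 3×L_2(7.0) + 1×L_3(7.0) + (-14)×L_4(7.0)
P(7.0) = -0.679012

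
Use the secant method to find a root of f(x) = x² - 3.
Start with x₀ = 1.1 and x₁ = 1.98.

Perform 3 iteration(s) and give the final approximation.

f(x) = x² - 3
x₀ = 1.1, x₁ = 1.98

Secant formula: x_{n+1} = x_n - f(x_n)(x_n - x_{n-1})/(f(x_n) - f(x_{n-1}))

Iteration 1:
  f(1.100000) = -1.790000
  f(1.980000) = 0.920400
  x_2 = 1.980000 - 0.920400×(1.980000 - 1.100000)/(0.920400 - (-1.790000))
       = 1.681169
Iteration 2:
  f(1.980000) = 0.920400
  f(1.681169) = -0.173671
  x_3 = 1.681169 - (-0.173671)×(1.681169 - 1.980000)/(-0.173671 - 0.920400)
       = 1.728605
Iteration 3:
  f(1.681169) = -0.173671
  f(1.728605) = -0.011925
  x_4 = 1.728605 - (-0.011925)×(1.728605 - 1.681169)/(-0.011925 - (-0.173671))
       = 1.732102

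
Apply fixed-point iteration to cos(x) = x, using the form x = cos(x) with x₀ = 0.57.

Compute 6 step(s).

Equation: cos(x) = x
Fixed-point form: x = cos(x)
x₀ = 0.57

x_1 = g(0.570000) = 0.841901
x_2 = g(0.841901) = 0.666046
x_3 = g(0.666046) = 0.786271
x_4 = g(0.786271) = 0.706489
x_5 = g(0.706489) = 0.760646
x_6 = g(0.760646) = 0.724391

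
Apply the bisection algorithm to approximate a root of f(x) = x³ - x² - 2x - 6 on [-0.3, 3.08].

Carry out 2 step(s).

f(x) = x³ - x² - 2x - 6
Initial interval: [-0.3, 3.08]

Iteration 1:
  c_1 = (-0.300000 + 3.080000)/2 = 1.390000
  f(c_1) = f(1.390000) = -8.026481
  f(a) × f(c) ≥ 0, new interval: [1.390000, 3.080000]
Iteration 2:
  c_2 = (1.390000 + 3.080000)/2 = 2.235000
  f(c_2) = f(2.235000) = -4.300897
  f(a) × f(c) ≥ 0, new interval: [2.235000, 3.080000]

After 2 iteration(s), the approximation is c_2 = 2.235000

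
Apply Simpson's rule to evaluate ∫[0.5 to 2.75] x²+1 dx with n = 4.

f(x) = x²+1
a = 0.5, b = 2.75, n = 4
h = (b - a)/n = 0.562500

Simpson's rule: (h/3)[f(x₀) + 4f(x₁) + 2f(x₂) + ... + f(xₙ)]

x_0 = 0.5000, f(x_0) = 1.250000, coefficient = 1
x_1 = 1.0625, f(x_1) = 2.128906, coefficient = 4
x_2 = 1.6250, f(x_2) = 3.640625, coefficient = 2
x_3 = 2.1875, f(x_3) = 5.785156, coefficient = 4
x_4 = 2.7500, f(x_4) = 8.562500, coefficient = 1

I ≈ (0.562500/3) × 48.750000 = 9.140625
Exact value: 9.140625
Error: 0.000000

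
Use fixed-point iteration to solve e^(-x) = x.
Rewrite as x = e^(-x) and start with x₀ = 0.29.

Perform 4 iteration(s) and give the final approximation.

Equation: e^(-x) = x
Fixed-point form: x = e^(-x)
x₀ = 0.29

x_1 = g(0.290000) = 0.748264
x_2 = g(0.748264) = 0.473187
x_3 = g(0.473187) = 0.623013
x_4 = g(0.623013) = 0.536326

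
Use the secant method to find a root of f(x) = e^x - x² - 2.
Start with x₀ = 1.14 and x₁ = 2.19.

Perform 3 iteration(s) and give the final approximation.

f(x) = e^x - x² - 2
x₀ = 1.14, x₁ = 2.19

Secant formula: x_{n+1} = x_n - f(x_n)(x_n - x_{n-1})/(f(x_n) - f(x_{n-1}))

Iteration 1:
  f(1.140000) = -0.172832
  f(2.190000) = 2.139113
  x_2 = 2.190000 - 2.139113×(2.190000 - 1.140000)/(2.139113 - (-0.172832))
       = 1.218494
Iteration 2:
  f(2.190000) = 2.139113
  f(1.218494) = -0.102637
  x_3 = 1.218494 - (-0.102637)×(1.218494 - 2.190000)/(-0.102637 - 2.139113)
       = 1.262974
Iteration 3:
  f(1.218494) = -0.102637
  f(1.262974) = -0.059182
  x_4 = 1.262974 - (-0.059182)×(1.262974 - 1.218494)/(-0.059182 - (-0.102637))
       = 1.323551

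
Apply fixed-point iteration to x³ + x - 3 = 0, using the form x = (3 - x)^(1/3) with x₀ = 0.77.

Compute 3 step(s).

Equation: x³ + x - 3 = 0
Fixed-point form: x = (3 - x)^(1/3)
x₀ = 0.77

x_1 = g(0.770000) = 1.306477
x_2 = g(1.306477) = 1.191966
x_3 = g(1.191966) = 1.218248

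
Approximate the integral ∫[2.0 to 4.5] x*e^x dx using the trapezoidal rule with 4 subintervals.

f(x) = x*e^x
a = 2.0, b = 4.5, n = 4
h = (b - a)/n = 0.625000

Trapezoidal rule: (h/2)[f(x₀) + 2f(x₁) + 2f(x₂) + ... + f(xₙ)]

x_0 = 2.0000, f(x_0) = 14.778112, coefficient = 1
x_1 = 2.6250, f(x_1) = 36.237007, coefficient = 2
x_2 = 3.2500, f(x_2) = 83.818605, coefficient = 2
x_3 = 3.8750, f(x_3) = 186.707956, coefficient = 2
x_4 = 4.5000, f(x_4) = 405.077091, coefficient = 1

I ≈ (0.625000/2) × 1033.382339 = 322.931981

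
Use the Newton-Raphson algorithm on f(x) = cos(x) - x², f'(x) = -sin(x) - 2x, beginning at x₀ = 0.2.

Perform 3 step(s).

f(x) = cos(x) - x²
f'(x) = -sin(x) - 2x
x₀ = 0.2

Newton-Raphson formula: x_{n+1} = x_n - f(x_n)/f'(x_n)

Iteration 1:
  f(0.200000) = 0.940067
  f'(0.200000) = -0.598669
  x_1 = 0.200000 - 0.940067/(-0.598669) = 1.770260
Iteration 2:
  f(1.770260) = -3.331965
  f'(1.770260) = -4.520693
  x_2 = 1.770260 - (-3.331965)/(-4.520693) = 1.033213
Iteration 3:
  f(1.033213) = -0.555467
  f'(1.033213) = -2.925374
  x_3 = 1.033213 - (-0.555467)/(-2.925374) = 0.843334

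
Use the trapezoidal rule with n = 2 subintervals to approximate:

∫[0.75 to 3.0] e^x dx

f(x) = e^x
a = 0.75, b = 3.0, n = 2
h = (b - a)/n = 1.125000

Trapezoidal rule: (h/2)[f(x₀) + 2f(x₁) + 2f(x₂) + ... + f(xₙ)]

x_0 = 0.7500, f(x_0) = 2.117000, coefficient = 1
x_1 = 1.8750, f(x_1) = 6.520819, coefficient = 2
x_2 = 3.0000, f(x_2) = 20.085537, coefficient = 1

I ≈ (1.125000/2) × 35.244175 = 19.824849
Exact value: 17.968537
Error: 1.856312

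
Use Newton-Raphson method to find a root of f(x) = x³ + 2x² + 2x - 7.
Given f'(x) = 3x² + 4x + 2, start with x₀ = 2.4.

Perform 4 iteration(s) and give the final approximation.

f(x) = x³ + 2x² + 2x - 7
f'(x) = 3x² + 4x + 2
x₀ = 2.4

Newton-Raphson formula: x_{n+1} = x_n - f(x_n)/f'(x_n)

Iteration 1:
  f(2.400000) = 23.144000
  f'(2.400000) = 28.880000
  x_1 = 2.400000 - 23.144000/28.880000 = 1.598615
Iteration 2:
  f(1.598615) = 5.393742
  f'(1.598615) = 16.061169
  x_2 = 1.598615 - 5.393742/16.061169 = 1.262790
Iteration 3:
  f(1.262790) = 0.728551
  f'(1.262790) = 11.835076
  x_3 = 1.262790 - 0.728551/11.835076 = 1.201231
Iteration 4:
  f(1.201231) = 0.021702
  f'(1.201231) = 11.133796
  x_4 = 1.201231 - 0.021702/11.133796 = 1.199282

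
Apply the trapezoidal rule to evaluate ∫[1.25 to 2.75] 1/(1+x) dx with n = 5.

f(x) = 1/(1+x)
a = 1.25, b = 2.75, n = 5
h = (b - a)/n = 0.300000

Trapezoidal rule: (h/2)[f(x₀) + 2f(x₁) + 2f(x₂) + ... + f(xₙ)]

x_0 = 1.2500, f(x_0) = 0.444444, coefficient = 1
x_1 = 1.5500, f(x_1) = 0.392157, coefficient = 2
x_2 = 1.8500, f(x_2) = 0.350877, coefficient = 2
x_3 = 2.1500, f(x_3) = 0.317460, coefficient = 2
x_4 = 2.4500, f(x_4) = 0.289855, coefficient = 2
x_5 = 2.7500, f(x_5) = 0.266667, coefficient = 1

I ≈ (0.300000/2) × 3.411810 = 0.511772
Exact value: 0.510826
Error: 0.000946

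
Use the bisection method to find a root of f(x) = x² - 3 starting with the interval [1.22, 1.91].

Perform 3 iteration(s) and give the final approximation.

f(x) = x² - 3
Initial interval: [1.22, 1.91]

Iteration 1:
  c_1 = (1.220000 + 1.910000)/2 = 1.565000
  f(c_1) = f(1.565000) = -0.550775
  f(a) × f(c) ≥ 0, new interval: [1.565000, 1.910000]
Iteration 2:
  c_2 = (1.565000 + 1.910000)/2 = 1.737500
  f(c_2) = f(1.737500) = 0.018906
  f(a) × f(c) < 0, new interval: [1.565000, 1.737500]
Iteration 3:
  c_3 = (1.565000 + 1.737500)/2 = 1.651250
  f(c_3) = f(1.651250) = -0.273373
  f(a) × f(c) ≥ 0, new interval: [1.651250, 1.737500]

After 3 iteration(s), the approximation is c_3 = 1.651250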